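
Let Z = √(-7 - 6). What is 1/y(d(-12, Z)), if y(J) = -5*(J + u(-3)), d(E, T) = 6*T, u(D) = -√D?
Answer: I/(5*(-√3 + 6*√13)) ≈ 0.01005*I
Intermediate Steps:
Z = I*√13 (Z = √(-13) = I*√13 ≈ 3.6056*I)
y(J) = -5*J + 5*I*√3 (y(J) = -5*(J - √(-3)) = -5*(J - I*√3) = -5*J + 5*I*√3)
1/y(d(-12, Z)) = 1/(-30*I*√13 + 5*I*√3)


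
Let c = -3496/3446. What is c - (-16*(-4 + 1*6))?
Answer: 53388/1723 ≈ 30.985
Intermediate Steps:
c = -1748/1723 (c = -3496*1/3446 = -1748/1723 ≈ -1.0145)
c - (-16*(-4 + 1*6)) = -1748/1723 - (-16*(-4 + 1*6)) = -1748/1723 - (-16*(-4 + 6)) = -1748/1723 - (-16*2) = -1748/1723 - (-32) = -1748/1723 - 1*(-32) = -1748/1723 + 32 = 53388/1723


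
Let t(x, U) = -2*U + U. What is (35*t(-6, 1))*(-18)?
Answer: 630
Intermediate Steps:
t(x, U) = -U
(35*t(-6, 1))*(-18) = (35*(-1*1))*(-18) = (35*(-1))*(-18) = -35*(-18) = 630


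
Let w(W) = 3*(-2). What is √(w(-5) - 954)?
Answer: 8*I*√15 ≈ 30.984*I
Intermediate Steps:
w(W) = -6
√(w(-5) - 954) = √(-6 - 954) = √(-960) = 8*I*√15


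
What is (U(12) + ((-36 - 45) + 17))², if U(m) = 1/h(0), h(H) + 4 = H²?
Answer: 66049/16 ≈ 4128.1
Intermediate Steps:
h(H) = -4 + H²
U(m) = -¼ (U(m) = 1/(-4 + 0²) = 1/(-4 + 0) = 1/(-4) = -¼)
(U(12) + ((-36 - 45) + 17))² = (-¼ + ((-36 - 45) + 17))² = (-¼ + (-81 + 17))² = (-¼ - 64)² = (-257/4)² = 66049/16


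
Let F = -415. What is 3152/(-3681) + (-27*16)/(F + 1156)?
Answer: -1308608/909207 ≈ -1.4393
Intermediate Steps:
3152/(-3681) + (-27*16)/(F + 1156) = 3152/(-3681) + (-27*16)/(-415 + 1156) = 3152*(-1/3681) - 432/741 = -3152/3681 - 432*1/741 = -3152/3681 - 144/247 = -1308608/909207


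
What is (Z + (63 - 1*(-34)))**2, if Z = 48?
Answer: 21025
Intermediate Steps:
(Z + (63 - 1*(-34)))**2 = (48 + (63 - 1*(-34)))**2 = (48 + (63 + 34))**2 = (48 + 97)**2 = 145**2 = 21025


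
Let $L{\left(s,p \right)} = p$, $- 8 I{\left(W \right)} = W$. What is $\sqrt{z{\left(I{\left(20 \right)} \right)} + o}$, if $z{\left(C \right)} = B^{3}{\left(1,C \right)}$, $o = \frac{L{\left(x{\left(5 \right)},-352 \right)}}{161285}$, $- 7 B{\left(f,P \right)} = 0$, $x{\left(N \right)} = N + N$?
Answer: $\frac{4 i \sqrt{3548270}}{161285} \approx 0.046717 i$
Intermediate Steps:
$I{\left(W \right)} = - \frac{W}{8}$
$x{\left(N \right)} = 2 N$
$B{\left(f,P \right)} = 0$ ($B{\left(f,P \right)} = \left(- \frac{1}{7}\right) 0 = 0$)
$o = - \frac{352}{161285} \approx -0.0021825$
$z{\left(C \right)} = 0$ ($z{\left(C \right)} = 0^{3} = 0$)
$\sqrt{z{\left(I{\left(20 \right)} \right)} + o} = \sqrt{0 - \frac{352}{161285}} = \sqrt{- \frac{352}{161285}} = \frac{4 i \sqrt{3548270}}{161285}$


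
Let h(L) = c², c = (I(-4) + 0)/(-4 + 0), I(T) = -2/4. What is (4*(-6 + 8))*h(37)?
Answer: ⅛ ≈ 0.12500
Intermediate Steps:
I(T) = -½ (I(T) = -2*¼ = -½)
c = ⅛ (c = (-½ + 0)/(-4 + 0) = -½/(-4) = -½*(-¼) = ⅛ ≈ 0.12500)
h(L) = 1/64 (h(L) = (⅛)² = 1/64)
(4*(-6 + 8))*h(37) = (4*(-6 + 8))*(1/64) = (4*2)*(1/64) = 8*(1/64) = ⅛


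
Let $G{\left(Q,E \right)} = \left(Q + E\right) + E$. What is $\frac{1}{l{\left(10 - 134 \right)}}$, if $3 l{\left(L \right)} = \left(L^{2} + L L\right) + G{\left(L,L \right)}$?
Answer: $\frac{3}{30380} \approx 9.8749 \cdot 10^{-5}$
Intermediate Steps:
$G{\left(Q,E \right)} = Q + 2 E$ ($G{\left(Q,E \right)} = \left(E + Q\right) + E = Q + 2 E$)
$l{\left(L \right)} = L + \frac{2 L^{2}}{3}$ ($l{\left(L \right)} = \frac{\left(L^{2} + L L\right) + \left(L + 2 L\right)}{3} = \frac{\left(L^{2} + L^{2}\right) + 3 L}{3} = \frac{2 L^{2} + 3 L}{3} = L + \frac{2 L^{2}}{3}$)
$\frac{1}{l{\left(10 - 134 \right)}} = \frac{1}{\frac{1}{3} \left(10 - 134\right) \left(3 + 2 \left(10 - 134\right)\right)} = \frac{1}{\frac{1}{3} \left(-124\right) \left(3 + 2 \left(-124\right)\right)} = \frac{1}{\frac{1}{3} \left(-124\right) \left(3 - 248\right)} = \frac{1}{\frac{1}{3} \left(-124\right) \left(-245\right)} = \frac{1}{\frac{30380}{3}} = \frac{3}{30380}$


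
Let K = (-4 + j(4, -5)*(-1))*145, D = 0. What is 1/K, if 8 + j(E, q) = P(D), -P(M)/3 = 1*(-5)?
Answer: -1/1595 ≈ -0.00062696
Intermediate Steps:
P(M) = 15 (P(M) = -3*(-5) = 15)
j(E, q) = 7 (j(E, q) = -8 + 15 = 7)
K = -1595 (K = (-4 + 7*(-1))*145 = (-4 - 7)*145 = -11*145 = -1595)
1/K = 1/(-1595) = -1/1595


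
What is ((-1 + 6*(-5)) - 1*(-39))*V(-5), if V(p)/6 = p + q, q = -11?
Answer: -768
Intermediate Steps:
V(p) = -66 + 6*p (V(p) = 6*(p - 11) = 6*(-11 + p) = -66 + 6*p)
((-1 + 6*(-5)) - 1*(-39))*V(-5) = ((-1 + 6*(-5)) - 1*(-39))*(-66 + 6*(-5)) = ((-1 - 30) + 39)*(-66 - 30) = (-31 + 39)*(-96) = 8*(-96) = -768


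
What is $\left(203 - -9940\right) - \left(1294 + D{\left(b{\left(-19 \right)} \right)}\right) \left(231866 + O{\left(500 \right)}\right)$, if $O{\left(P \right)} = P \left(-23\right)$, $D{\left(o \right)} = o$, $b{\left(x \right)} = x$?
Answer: $-280956507$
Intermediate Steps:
$O{\left(P \right)} = - 23 P$
$\left(203 - -9940\right) - \left(1294 + D{\left(b{\left(-19 \right)} \right)}\right) \left(231866 + O{\left(500 \right)}\right) = \left(203 - -9940\right) - \left(1294 - 19\right) \left(231866 - 11500\right) = \left(203 + 9940\right) - 1275 \left(231866 - 11500\right) = 10143 - 1275 \cdot 220366 = 10143 - 280966650 = -280956507$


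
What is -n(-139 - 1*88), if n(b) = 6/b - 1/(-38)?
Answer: 1/8626 ≈ 0.00011593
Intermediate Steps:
n(b) = 1/38 + 6/b (n(b) = 6/b - 1*(-1/38) = 6/b + 1/38 = 1/38 + 6/b)
-n(-139 - 1*88) = -(228 + (-139 - 1*88))/(38*(-139 - 1*88)) = -(228 + (-139 - 88))/(38*(-139 - 88)) = -(228 - 227)/(38*(-227)) = -(-1)/(38*227) = -1*(-1/8626) = 1/8626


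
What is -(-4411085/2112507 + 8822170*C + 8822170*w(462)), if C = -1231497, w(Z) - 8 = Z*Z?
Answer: 18973198666352439635/2112507 ≈ 8.9814e+12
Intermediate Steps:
w(Z) = 8 + Z² (w(Z) = 8 + Z*Z = 8 + Z²)
-(-4411085/2112507 + 8822170*C + 8822170*w(462)) = -(-10864405311130 + 1883039253480 - 4411085/2112507) = -8822170/(1/((-1/4225014 - 1231497) + (8 + 213444))) = -8822170/(1/(-5203092065959/4225014 + 213452)) = -8822170/(1/(-4301254377631/4225014)) = -8822170/(-4225014/4301254377631) = -8822170*(-4301254377631/4225014) = 18973198666352439635/2112507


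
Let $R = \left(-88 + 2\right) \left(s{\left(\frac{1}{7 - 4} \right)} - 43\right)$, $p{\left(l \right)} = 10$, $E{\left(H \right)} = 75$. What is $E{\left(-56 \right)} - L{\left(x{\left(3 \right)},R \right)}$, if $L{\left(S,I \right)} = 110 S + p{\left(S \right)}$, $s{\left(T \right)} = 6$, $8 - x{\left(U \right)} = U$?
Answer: $-485$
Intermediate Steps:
$x{\left(U \right)} = 8 - U$
$R = 3182$ ($R = \left(-88 + 2\right) \left(6 - 43\right) = \left(-86\right) \left(-37\right) = 3182$)
$L{\left(S,I \right)} = 10 + 110 S$ ($L{\left(S,I \right)} = 110 S + 10 = 10 + 110 S$)
$E{\left(-56 \right)} - L{\left(x{\left(3 \right)},R \right)} = 75 - \left(10 + 110 \left(8 - 3\right)\right) = 75 - \left(10 + 110 \cdot 5\right) = 75 - \left(10 + 550\right) = 75 - 560 = -485$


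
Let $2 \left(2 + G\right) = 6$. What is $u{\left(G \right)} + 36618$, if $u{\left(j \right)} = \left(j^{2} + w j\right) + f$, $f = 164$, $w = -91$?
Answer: $36692$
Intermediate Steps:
$G = 1$ ($G = -2 + \frac{1}{2} \cdot 6 = -2 + 3 = 1$)
$u{\left(j \right)} = 164 + j^{2} - 91 j$ ($u{\left(j \right)} = \left(j^{2} - 91 j\right) + 164 = 164 + j^{2} - 91 j$)
$u{\left(G \right)} + 36618 = \left(164 + 1^{2} - 91\right) + 36618 = \left(164 + 1 - 91\right) + 36618 = 74 + 36618 = 36692$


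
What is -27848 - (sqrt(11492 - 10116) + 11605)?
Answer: -39453 - 4*sqrt(86) ≈ -39490.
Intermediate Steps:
-27848 - (sqrt(11492 - 10116) + 11605) = -27848 - (sqrt(1376) + 11605) = -27848 - (4*sqrt(86) + 11605) = -27848 - (11605 + 4*sqrt(86)) = -27848 + (-11605 - 4*sqrt(86)) = -39453 - 4*sqrt(86)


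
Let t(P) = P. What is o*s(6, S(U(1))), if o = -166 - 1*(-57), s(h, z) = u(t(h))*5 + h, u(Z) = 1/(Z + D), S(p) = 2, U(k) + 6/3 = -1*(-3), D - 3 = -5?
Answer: -3161/4 ≈ -790.25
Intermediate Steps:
D = -2 (D = 3 - 5 = -2)
U(k) = 1 (U(k) = -2 - 1*(-3) = -2 + 3 = 1)
u(Z) = 1/(-2 + Z) (u(Z) = 1/(Z - 2) = 1/(-2 + Z))
s(h, z) = h + 5/(-2 + h) (s(h, z) = 5/(-2 + h) + h = h + 5/(-2 + h))
o = -109 (o = -166 + 57 = -109)
o*s(6, S(U(1))) = -109*(5 + 6*(-2 + 6))/(-2 + 6) = -109*(5 + 6*4)/4 = -109*(5 + 24)/4 = -109*29/4 = -3161/4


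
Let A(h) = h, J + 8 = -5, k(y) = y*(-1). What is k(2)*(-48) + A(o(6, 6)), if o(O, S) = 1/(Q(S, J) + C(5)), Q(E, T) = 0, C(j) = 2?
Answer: 193/2 ≈ 96.500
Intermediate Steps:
k(y) = -y
J = -13 (J = -8 - 5 = -13)
o(O, S) = ½ (o(O, S) = 1/(0 + 2) = 1/2 = ½)
k(2)*(-48) + A(o(6, 6)) = -1*2*(-48) + ½ = -2*(-48) + ½ = 96 + ½ = 193/2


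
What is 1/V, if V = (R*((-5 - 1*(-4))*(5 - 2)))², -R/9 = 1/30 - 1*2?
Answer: 100/281961 ≈ 0.00035466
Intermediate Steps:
R = 177/10 (R = -9*(1/30 - 1*2) = -9*(1/30 - 2) = -9*(-59/30) = 177/10 ≈ 17.700)
V = 281961/100 (V = (177*((-5 - 1*(-4))*(5 - 2))/10)² = (177*((-5 + 4)*3)/10)² = (177*(-1*3)/10)² = ((177/10)*(-3))² = (-531/10)² = 281961/100 ≈ 2819.6)
1/V = 1/(281961/100) = 100/281961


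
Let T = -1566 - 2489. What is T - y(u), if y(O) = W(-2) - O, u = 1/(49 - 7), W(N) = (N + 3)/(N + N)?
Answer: -340597/84 ≈ -4054.7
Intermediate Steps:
W(N) = (3 + N)/(2*N) (W(N) = (3 + N)/((2*N)) = (3 + N)*(1/(2*N)) = (3 + N)/(2*N))
u = 1/42 ≈ 0.023810
y(O) = -¼ - O (y(O) = (½)*(3 - 2)/(-2) - O = (½)*(-½)*1 - O = -¼ - O)
T = -4055
T - y(u) = -4055 - (-¼ - 1*1/42) = -4055 - (-¼ - 1/42) = -4055 - 1*(-23/84) = -4055 + 23/84 = -340597/84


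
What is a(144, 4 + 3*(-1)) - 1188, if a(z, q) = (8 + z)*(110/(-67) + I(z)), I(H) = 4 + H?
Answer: 1410916/67 ≈ 21058.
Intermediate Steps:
a(z, q) = (8 + z)*(158/67 + z) (a(z, q) = (8 + z)*(110/(-67) + (4 + z)) = (8 + z)*(110*(-1/67) + (4 + z)) = (8 + z)*(-110/67 + (4 + z)) = (8 + z)*(158/67 + z))
a(144, 4 + 3*(-1)) - 1188 = (1264/67 + 144² + (694/67)*144) - 1188 = (1264/67 + 20736 + 99936/67) - 1188 = 1490512/67 - 1188 = 1410916/67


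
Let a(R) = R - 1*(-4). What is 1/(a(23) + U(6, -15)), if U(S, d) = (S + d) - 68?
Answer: -1/50 ≈ -0.020000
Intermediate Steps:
a(R) = 4 + R (a(R) = R + 4 = 4 + R)
U(S, d) = -68 + S + d
1/(a(23) + U(6, -15)) = 1/((4 + 23) + (-68 + 6 - 15)) = 1/(27 - 77) = 1/(-50) = -1/50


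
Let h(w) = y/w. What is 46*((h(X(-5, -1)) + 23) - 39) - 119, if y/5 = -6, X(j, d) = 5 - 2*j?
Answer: -947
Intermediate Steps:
y = -30 (y = 5*(-6) = -30)
h(w) = -30/w
46*((h(X(-5, -1)) + 23) - 39) - 119 = 46*((-30/(5 - 2*(-5)) + 23) - 39) - 119 = 46*((-30/(5 + 10) + 23) - 39) - 119 = 46*((-30/15 + 23) - 39) - 119 = 46*((-30*1/15 + 23) - 39) - 119 = 46*((-2 + 23) - 39) - 119 = 46*(21 - 39) - 119 = 46*(-18) - 119 = -828 - 119 = -947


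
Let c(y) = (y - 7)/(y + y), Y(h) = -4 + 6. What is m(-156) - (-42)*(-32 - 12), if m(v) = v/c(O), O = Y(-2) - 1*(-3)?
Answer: -1068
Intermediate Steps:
Y(h) = 2
O = 5 (O = 2 - 1*(-3) = 2 + 3 = 5)
c(y) = (-7 + y)/(2*y) (c(y) = (-7 + y)/((2*y)) = (-7 + y)*(1/(2*y)) = (-7 + y)/(2*y))
m(v) = -5*v (m(v) = v/(((½)*(-7 + 5)/5)) = v/(((½)*(⅕)*(-2))) = v/(-⅕) = v*(-5) = -5*v)
m(-156) - (-42)*(-32 - 12) = -5*(-156) - (-42)*(-32 - 12) = 780 - (-42)*(-44) = 780 - 1*1848 = 780 - 1848 = -1068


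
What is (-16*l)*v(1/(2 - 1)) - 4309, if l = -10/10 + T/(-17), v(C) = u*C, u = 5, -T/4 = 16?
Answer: -77013/17 ≈ -4530.2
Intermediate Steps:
T = -64 (T = -4*16 = -64)
v(C) = 5*C
l = 47/17 (l = -10/10 - 64/(-17) = -10*1/10 - 64*(-1/17) = -1 + 64/17 = 47/17 ≈ 2.7647)
(-16*l)*v(1/(2 - 1)) - 4309 = (-16*47/17)*(5/(2 - 1)) - 4309 = -3760/(17*1) - 4309 = -3760/17 - 4309 = -77013/17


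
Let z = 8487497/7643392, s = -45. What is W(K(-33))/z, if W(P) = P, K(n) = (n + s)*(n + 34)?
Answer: -596184576/8487497 ≈ -70.243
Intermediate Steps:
K(n) = (-45 + n)*(34 + n) (K(n) = (n - 45)*(n + 34) = (-45 + n)*(34 + n))
z = 8487497/7643392 (z = 8487497*(1/7643392) = 8487497/7643392 ≈ 1.1104)
W(K(-33))/z = (-1530 + (-33)² - 11*(-33))/(8487497/7643392) = (-1530 + 1089 + 363)*(7643392/8487497) = -78*7643392/8487497 = -596184576/8487497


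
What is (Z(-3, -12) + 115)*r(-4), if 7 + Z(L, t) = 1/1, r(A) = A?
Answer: -436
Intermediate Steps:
Z(L, t) = -6 (Z(L, t) = -7 + 1/1 = -7 + 1 = -6)
(Z(-3, -12) + 115)*r(-4) = (-6 + 115)*(-4) = 109*(-4) = -436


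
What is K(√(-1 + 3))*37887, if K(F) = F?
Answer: 37887*√2 ≈ 53580.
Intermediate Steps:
K(√(-1 + 3))*37887 = √(-1 + 3)*37887 = √2*37887 = 37887*√2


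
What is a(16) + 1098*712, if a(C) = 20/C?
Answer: 3127109/4 ≈ 7.8178e+5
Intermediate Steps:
a(16) + 1098*712 = 20/16 + 1098*712 = 20*(1/16) + 781776 = 5/4 + 781776 = 3127109/4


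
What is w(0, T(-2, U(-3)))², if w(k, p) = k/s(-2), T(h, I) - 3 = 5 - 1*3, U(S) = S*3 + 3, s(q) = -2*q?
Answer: 0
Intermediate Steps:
U(S) = 3 + 3*S (U(S) = 3*S + 3 = 3 + 3*S)
T(h, I) = 5 (T(h, I) = 3 + (5 - 1*3) = 3 + (5 - 3) = 3 + 2 = 5)
w(k, p) = k/4 (w(k, p) = k/((-2*(-2))) = k/4)
w(0, T(-2, U(-3)))² = ((¼)*0)² = 0² = 0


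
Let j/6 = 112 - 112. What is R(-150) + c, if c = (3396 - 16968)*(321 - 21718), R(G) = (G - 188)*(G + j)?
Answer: 290450784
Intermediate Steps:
j = 0 (j = 6*(112 - 112) = 6*0 = 0)
R(G) = G*(-188 + G) (R(G) = (G - 188)*(G + 0) = (-188 + G)*G = G*(-188 + G))
c = 290400084 (c = -13572*(-21397) = 290400084)
R(-150) + c = -150*(-188 - 150) + 290400084 = -150*(-338) + 290400084 = 50700 + 290400084 = 290450784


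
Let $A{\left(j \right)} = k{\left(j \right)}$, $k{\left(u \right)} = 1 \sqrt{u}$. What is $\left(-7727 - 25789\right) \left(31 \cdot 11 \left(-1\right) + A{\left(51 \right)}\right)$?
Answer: $11428956 - 33516 \sqrt{51} \approx 1.119 \cdot 10^{7}$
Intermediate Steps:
$k{\left(u \right)} = \sqrt{u}$
$A{\left(j \right)} = \sqrt{j}$
$\left(-7727 - 25789\right) \left(31 \cdot 11 \left(-1\right) + A{\left(51 \right)}\right) = \left(-7727 - 25789\right) \left(31 \cdot 11 \left(-1\right) + \sqrt{51}\right) = - 33516 \left(341 \left(-1\right) + \sqrt{51}\right) = - 33516 \left(-341 + \sqrt{51}\right) = 11428956 - 33516 \sqrt{51}$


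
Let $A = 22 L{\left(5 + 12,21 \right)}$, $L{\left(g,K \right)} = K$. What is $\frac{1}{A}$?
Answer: $\frac{1}{462} \approx 0.0021645$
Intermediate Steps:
$A = 462$ ($A = 22 \cdot 21 = 462$)
$\frac{1}{A} = \frac{1}{462}$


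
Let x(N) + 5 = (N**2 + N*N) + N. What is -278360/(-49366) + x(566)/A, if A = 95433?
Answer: 29110906399/2355572739 ≈ 12.358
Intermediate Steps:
x(N) = -5 + N + 2*N**2 (x(N) = -5 + ((N**2 + N*N) + N) = -5 + ((N**2 + N**2) + N) = -5 + (2*N**2 + N) = -5 + (N + 2*N**2) = -5 + N + 2*N**2)
-278360/(-49366) + x(566)/A = -278360/(-49366) + (-5 + 566 + 2*566**2)/95433 = -278360*(-1/49366) + (-5 + 566 + 2*320356)*(1/95433) = 139180/24683 + (-5 + 566 + 640712)*(1/95433) = 139180/24683 + 641273*(1/95433) = 139180/24683 + 641273/95433 = 29110906399/2355572739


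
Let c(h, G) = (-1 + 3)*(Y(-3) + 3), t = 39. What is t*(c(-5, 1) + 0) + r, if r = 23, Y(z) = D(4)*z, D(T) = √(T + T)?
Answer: 257 - 468*√2 ≈ -404.85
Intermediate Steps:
D(T) = √2*√T (D(T) = √(2*T) = √2*√T)
Y(z) = 2*z*√2 (Y(z) = (√2*√4)*z = (√2*2)*z = (2*√2)*z = 2*z*√2)
c(h, G) = 6 - 12*√2 (c(h, G) = (-1 + 3)*(2*(-3)*√2 + 3) = 2*(-6*√2 + 3) = 2*(3 - 6*√2) = 6 - 12*√2)
t*(c(-5, 1) + 0) + r = 39*((6 - 12*√2) + 0) + 23 = 39*(6 - 12*√2) + 23 = (234 - 468*√2) + 23 = 257 - 468*√2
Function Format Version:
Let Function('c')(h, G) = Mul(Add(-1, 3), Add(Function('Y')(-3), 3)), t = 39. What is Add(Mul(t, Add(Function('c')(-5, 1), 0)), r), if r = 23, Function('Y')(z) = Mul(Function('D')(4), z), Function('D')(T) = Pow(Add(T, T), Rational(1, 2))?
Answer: Add(257, Mul(-468, Pow(2, Rational(1, 2)))) ≈ -404.85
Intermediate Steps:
Function('D')(T) = Mul(Pow(2, Rational(1, 2)), Pow(T, Rational(1, 2))) (Function('D')(T) = Pow(Mul(2, T), Rational(1, 2)) = Mul(Pow(2, Rational(1, 2)), Pow(T, Rational(1, 2))))
Function('Y')(z) = Mul(2, z, Pow(2, Rational(1, 2))) (Function('Y')(z) = Mul(Mul(Pow(2, Rational(1, 2)), Pow(4, Rational(1, 2))), z) = Mul(Mul(Pow(2, Rational(1, 2)), 2), z) = Mul(Mul(2, Pow(2, Rational(1, 2))), z) = Mul(2, z, Pow(2, Rational(1, 2))))
Function('c')(h, G) = Add(6, Mul(-12, Pow(2, Rational(1, 2)))) (Function('c')(h, G) = Mul(Add(-1, 3), Add(Mul(2, -3, Pow(2, Rational(1, 2))), 3)) = Mul(2, Add(Mul(-6, Pow(2, Rational(1, 2))), 3)) = Mul(2, Add(3, Mul(-6, Pow(2, Rational(1, 2))))) = Add(6, Mul(-12, Pow(2, Rational(1, 2)))))
Add(Mul(t, Add(Function('c')(-5, 1), 0)), r) = Add(Mul(39, Add(Add(6, Mul(-12, Pow(2, Rational(1, 2)))), 0)), 23) = Add(Mul(39, Add(6, Mul(-12, Pow(2, Rational(1, 2))))), 23) = Add(Add(234, Mul(-468, Pow(2, Rational(1, 2)))), 23) = Add(257, Mul(-468, Pow(2, Rational(1, 2))))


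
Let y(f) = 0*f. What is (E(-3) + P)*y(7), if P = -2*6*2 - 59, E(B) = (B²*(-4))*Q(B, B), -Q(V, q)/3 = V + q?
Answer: 0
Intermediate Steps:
y(f) = 0
Q(V, q) = -3*V - 3*q (Q(V, q) = -3*(V + q) = -3*V - 3*q)
E(B) = 24*B³ (E(B) = (B²*(-4))*(-3*B - 3*B) = (-4*B²)*(-6*B) = 24*B³)
P = -83 (P = -12*2 - 59 = -24 - 59 = -83)
(E(-3) + P)*y(7) = (24*(-3)³ - 83)*0 = (24*(-27) - 83)*0 = (-648 - 83)*0 = -731*0 = 0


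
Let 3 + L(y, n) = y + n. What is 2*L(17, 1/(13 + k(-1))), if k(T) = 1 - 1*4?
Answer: 141/5 ≈ 28.200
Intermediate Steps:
k(T) = -3 (k(T) = 1 - 4 = -3)
L(y, n) = -3 + n + y (L(y, n) = -3 + (y + n) = -3 + (n + y) = -3 + n + y)
2*L(17, 1/(13 + k(-1))) = 2*(-3 + 1/(13 - 3) + 17) = 2*(-3 + 1/10 + 17) = 2*(141/10) = 141/5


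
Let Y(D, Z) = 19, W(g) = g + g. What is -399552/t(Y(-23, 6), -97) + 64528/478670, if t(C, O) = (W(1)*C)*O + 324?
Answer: 47867624744/402322135 ≈ 118.98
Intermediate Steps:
W(g) = 2*g
t(C, O) = 324 + 2*C*O (t(C, O) = ((2*1)*C)*O + 324 = (2*C)*O + 324 = 2*C*O + 324 = 324 + 2*C*O)
-399552/t(Y(-23, 6), -97) + 64528/478670 = -399552/(324 + 2*19*(-97)) + 64528/478670 = -399552/(324 - 3686) + 64528*(1/478670) = -399552/(-3362) + 32264/239335 = -399552*(-1/3362) + 32264/239335 = 199776/1681 + 32264/239335 = 47867624744/402322135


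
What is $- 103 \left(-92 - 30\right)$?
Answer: $12566$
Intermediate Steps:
$- 103 \left(-92 - 30\right) = \left(-103\right) \left(-122\right) = 12566$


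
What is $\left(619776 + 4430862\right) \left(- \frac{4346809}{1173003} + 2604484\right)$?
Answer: $\frac{5143339427822628078}{391001} \approx 1.3154 \cdot 10^{13}$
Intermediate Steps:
$\left(619776 + 4430862\right) \left(- \frac{4346809}{1173003} + 2604484\right) = 5050638 \left(\left(-4346809\right) \frac{1}{1173003} + 2604484\right) = 5050638 \left(- \frac{4346809}{1173003} + 2604484\right) = 5050638 \cdot \frac{3055063198643}{1173003} = \frac{5143339427822628078}{391001}$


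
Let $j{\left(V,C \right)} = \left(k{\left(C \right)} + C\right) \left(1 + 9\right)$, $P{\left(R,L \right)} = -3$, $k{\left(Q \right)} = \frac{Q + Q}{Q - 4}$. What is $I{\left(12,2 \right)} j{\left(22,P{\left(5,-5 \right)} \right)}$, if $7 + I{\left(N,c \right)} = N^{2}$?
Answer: $- \frac{20550}{7} \approx -2935.7$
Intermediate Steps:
$k{\left(Q \right)} = \frac{2 Q}{-4 + Q}$
$j{\left(V,C \right)} = 10 C + \frac{20 C}{-4 + C}$ ($j{\left(V,C \right)} = \left(\frac{2 C}{-4 + C} + C\right) \left(1 + 9\right) = \left(C + \frac{2 C}{-4 + C}\right) 10 = 10 C + \frac{20 C}{-4 + C}$)
$I{\left(N,c \right)} = -7 + N^{2}$
$I{\left(12,2 \right)} j{\left(22,P{\left(5,-5 \right)} \right)} = \left(-7 + 12^{2}\right) 10 \left(-3\right) \frac{1}{-4 - 3} \left(-2 - 3\right) = \left(-7 + 144\right) 10 \left(-3\right) \frac{1}{-7} \left(-5\right) = 137 \cdot 10 \left(-3\right) \left(- \frac{1}{7}\right) \left(-5\right) = 137 \left(- \frac{150}{7}\right) = - \frac{20550}{7}$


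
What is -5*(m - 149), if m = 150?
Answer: -5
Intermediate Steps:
-5*(m - 149) = -5*(150 - 149) = -5*1 = -5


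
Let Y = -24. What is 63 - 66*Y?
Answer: 1647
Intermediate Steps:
63 - 66*Y = 63 - 66*(-24) = 63 + 1584 = 1647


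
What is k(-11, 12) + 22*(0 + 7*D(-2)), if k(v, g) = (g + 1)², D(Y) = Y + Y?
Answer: -447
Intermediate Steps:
D(Y) = 2*Y
k(v, g) = (1 + g)²
k(-11, 12) + 22*(0 + 7*D(-2)) = (1 + 12)² + 22*(0 + 7*(2*(-2))) = 13² + 22*(0 + 7*(-4)) = 169 + 22*(0 - 28) = 169 + 22*(-28) = 169 - 616 = -447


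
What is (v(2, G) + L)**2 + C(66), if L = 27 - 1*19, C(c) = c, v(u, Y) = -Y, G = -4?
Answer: 210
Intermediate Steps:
L = 8 (L = 27 - 19 = 8)
(v(2, G) + L)**2 + C(66) = (-1*(-4) + 8)**2 + 66 = (4 + 8)**2 + 66 = 12**2 + 66 = 144 + 66 = 210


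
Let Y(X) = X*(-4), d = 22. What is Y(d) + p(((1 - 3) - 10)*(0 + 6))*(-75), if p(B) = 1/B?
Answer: -2087/24 ≈ -86.958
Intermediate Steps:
Y(X) = -4*X
Y(d) + p(((1 - 3) - 10)*(0 + 6))*(-75) = -4*22 - 75/(((1 - 3) - 10)*(0 + 6)) = -88 - 75/((-2 - 10)*6) = -88 - 75/(-12*6) = -88 - 75/(-72) = -88 - 1/72*(-75) = -88 + 25/24 = -2087/24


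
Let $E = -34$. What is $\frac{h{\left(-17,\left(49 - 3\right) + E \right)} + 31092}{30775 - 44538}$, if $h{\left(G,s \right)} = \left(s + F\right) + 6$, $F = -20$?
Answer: $- \frac{31090}{13763} \approx -2.259$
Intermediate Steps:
$h{\left(G,s \right)} = -14 + s$ ($h{\left(G,s \right)} = \left(s - 20\right) + 6 = \left(-20 + s\right) + 6 = -14 + s$)
$\frac{h{\left(-17,\left(49 - 3\right) + E \right)} + 31092}{30775 - 44538} = \frac{\left(-14 + \left(\left(49 - 3\right) - 34\right)\right) + 31092}{30775 - 44538} = \frac{\left(-14 + \left(46 - 34\right)\right) + 31092}{-13763} = \left(\left(-14 + 12\right) + 31092\right) \left(- \frac{1}{13763}\right) = \left(-2 + 31092\right) \left(- \frac{1}{13763}\right) = 31090 \left(- \frac{1}{13763}\right) = - \frac{31090}{13763}$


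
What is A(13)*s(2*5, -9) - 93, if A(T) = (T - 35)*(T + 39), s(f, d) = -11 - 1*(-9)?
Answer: 2195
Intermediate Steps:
s(f, d) = -2 (s(f, d) = -11 + 9 = -2)
A(T) = (-35 + T)*(39 + T)
A(13)*s(2*5, -9) - 93 = (-1365 + 13**2 + 4*13)*(-2) - 93 = (-1365 + 169 + 52)*(-2) - 93 = -1144*(-2) - 93 = 2288 - 93 = 2195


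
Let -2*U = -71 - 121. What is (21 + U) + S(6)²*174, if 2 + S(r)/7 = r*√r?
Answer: 1875837 - 204624*√6 ≈ 1.3746e+6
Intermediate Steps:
U = 96 (U = -(-71 - 121)/2 = -½*(-192) = 96)
S(r) = -14 + 7*r^(3/2) (S(r) = -14 + 7*(r*√r) = -14 + 7*r^(3/2))
(21 + U) + S(6)²*174 = (21 + 96) + (-14 + 7*6^(3/2))²*174 = 117 + (-14 + 7*(6*√6))²*174 = 117 + (-14 + 42*√6)²*174 = 117 + 174*(-14 + 42*√6)²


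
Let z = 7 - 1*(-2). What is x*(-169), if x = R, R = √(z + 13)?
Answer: -169*√22 ≈ -792.68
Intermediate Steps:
z = 9 (z = 7 + 2 = 9)
R = √22 (R = √(9 + 13) = √22 ≈ 4.6904)
x = √22 ≈ 4.6904
x*(-169) = √22*(-169) = -169*√22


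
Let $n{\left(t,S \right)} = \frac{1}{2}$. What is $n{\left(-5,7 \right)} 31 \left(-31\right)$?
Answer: $- \frac{961}{2} \approx -480.5$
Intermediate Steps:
$n{\left(t,S \right)} = \frac{1}{2}$
$n{\left(-5,7 \right)} 31 \left(-31\right) = \frac{1}{2} \cdot 31 \left(-31\right) = \frac{31}{2} \left(-31\right) = - \frac{961}{2}$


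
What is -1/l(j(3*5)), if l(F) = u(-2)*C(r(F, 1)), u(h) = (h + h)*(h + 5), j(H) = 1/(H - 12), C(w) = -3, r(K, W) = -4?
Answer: -1/36 ≈ -0.027778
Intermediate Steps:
j(H) = 1/(-12 + H)
u(h) = 2*h*(5 + h) (u(h) = (2*h)*(5 + h) = 2*h*(5 + h))
l(F) = 36 (l(F) = (2*(-2)*(5 - 2))*(-3) = (2*(-2)*3)*(-3) = -12*(-3) = 36)
-1/l(j(3*5)) = -1/36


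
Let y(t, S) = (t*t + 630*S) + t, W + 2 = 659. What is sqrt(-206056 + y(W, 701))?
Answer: 2*sqrt(166970) ≈ 817.24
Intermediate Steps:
W = 657 (W = -2 + 659 = 657)
y(t, S) = t + t**2 + 630*S (y(t, S) = (t**2 + 630*S) + t = t + t**2 + 630*S)
sqrt(-206056 + y(W, 701)) = sqrt(-206056 + (657 + 657**2 + 630*701)) = sqrt(-206056 + (657 + 431649 + 441630)) = sqrt(-206056 + 873936) = sqrt(667880) = 2*sqrt(166970)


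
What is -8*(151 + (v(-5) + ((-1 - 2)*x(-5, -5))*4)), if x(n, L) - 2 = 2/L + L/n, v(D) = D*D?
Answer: -5792/5 ≈ -1158.4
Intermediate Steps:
v(D) = D**2
x(n, L) = 2 + 2/L + L/n (x(n, L) = 2 + (2/L + L/n) = 2 + 2/L + L/n)
-8*(151 + (v(-5) + ((-1 - 2)*x(-5, -5))*4)) = -8*(151 + ((-5)**2 + ((-1 - 2)*(2 + 2/(-5) - 5/(-5)))*4)) = -8*(151 + (25 - 3*(2 + 2*(-1/5) - 5*(-1/5))*4)) = -8*(151 + (25 - 3*(2 - 2/5 + 1)*4)) = -8*(151 + (25 - 3*13/5*4)) = -8*(151 + (25 - 39/5*4)) = -8*(151 + (25 - 156/5)) = -8*(151 - 31/5) = -8*724/5 = -5792/5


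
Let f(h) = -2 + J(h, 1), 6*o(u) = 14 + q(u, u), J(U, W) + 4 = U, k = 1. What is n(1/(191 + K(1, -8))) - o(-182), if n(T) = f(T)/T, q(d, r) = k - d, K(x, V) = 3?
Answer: -7175/6 ≈ -1195.8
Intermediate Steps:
J(U, W) = -4 + U
q(d, r) = 1 - d
o(u) = 5/2 - u/6 (o(u) = (14 + (1 - u))/6 = (15 - u)/6 = 5/2 - u/6)
f(h) = -6 + h (f(h) = -2 + (-4 + h) = -6 + h)
n(T) = (-6 + T)/T
n(1/(191 + K(1, -8))) - o(-182) = (-6 + 1/(191 + 3))/(1/(191 + 3)) - (5/2 - ⅙*(-182)) = (-6 + 1/194)/(1/194) - (5/2 + 91/3) = (-6 + 1/194)/(1/194) - 1*197/6 = 194*(-1163/194) - 197/6 = -1163 - 197/6 = -7175/6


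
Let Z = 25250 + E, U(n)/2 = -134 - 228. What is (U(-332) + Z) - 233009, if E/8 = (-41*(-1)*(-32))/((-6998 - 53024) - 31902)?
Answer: -4791145199/22981 ≈ -2.0848e+5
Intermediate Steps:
U(n) = -724 (U(n) = 2*(-134 - 228) = 2*(-362) = -724)
E = 2624/22981 (E = 8*((-41*(-1)*(-32))/((-6998 - 53024) - 31902)) = 8*((41*(-32))/(-60022 - 31902)) = 8*(-1312/(-91924)) = 8*(-1312*(-1/91924)) = 8*(328/22981) = 2624/22981 ≈ 0.11418)
Z = 580272874/22981 (Z = 25250 + 2624/22981 = 580272874/22981 ≈ 25250.)
(U(-332) + Z) - 233009 = (-724 + 580272874/22981) - 233009 = 563634630/22981 - 233009 = -4791145199/22981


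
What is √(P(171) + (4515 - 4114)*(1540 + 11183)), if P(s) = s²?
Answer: 2*√1282791 ≈ 2265.2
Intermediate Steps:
√(P(171) + (4515 - 4114)*(1540 + 11183)) = √(171² + (4515 - 4114)*(1540 + 11183)) = √(29241 + 401*12723) = √(29241 + 5101923) = √5131164 = 2*√1282791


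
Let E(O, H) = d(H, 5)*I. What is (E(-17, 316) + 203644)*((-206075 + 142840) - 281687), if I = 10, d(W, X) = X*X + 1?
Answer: -70330975488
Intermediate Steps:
d(W, X) = 1 + X² (d(W, X) = X² + 1 = 1 + X²)
E(O, H) = 260 (E(O, H) = (1 + 5²)*10 = (1 + 25)*10 = 26*10 = 260)
(E(-17, 316) + 203644)*((-206075 + 142840) - 281687) = (260 + 203644)*((-206075 + 142840) - 281687) = 203904*(-63235 - 281687) = 203904*(-344922) = -70330975488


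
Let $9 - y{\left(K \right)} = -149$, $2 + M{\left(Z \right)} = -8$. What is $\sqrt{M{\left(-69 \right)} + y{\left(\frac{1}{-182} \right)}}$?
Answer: $2 \sqrt{37} \approx 12.166$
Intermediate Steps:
$M{\left(Z \right)} = -10$ ($M{\left(Z \right)} = -2 - 8 = -10$)
$y{\left(K \right)} = 158$ ($y{\left(K \right)} = 9 - -149 = 9 + 149 = 158$)
$\sqrt{M{\left(-69 \right)} + y{\left(\frac{1}{-182} \right)}} = \sqrt{-10 + 158} = \sqrt{148} = 2 \sqrt{37}$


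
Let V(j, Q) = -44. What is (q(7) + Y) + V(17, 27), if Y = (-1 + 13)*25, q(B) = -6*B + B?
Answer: 221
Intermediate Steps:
q(B) = -5*B
Y = 300 (Y = 12*25 = 300)
(q(7) + Y) + V(17, 27) = (-5*7 + 300) - 44 = (-35 + 300) - 44 = 265 - 44 = 221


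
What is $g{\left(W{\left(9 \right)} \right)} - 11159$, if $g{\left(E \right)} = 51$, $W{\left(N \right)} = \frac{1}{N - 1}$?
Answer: $-11108$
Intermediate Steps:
$W{\left(N \right)} = \frac{1}{-1 + N}$
$g{\left(W{\left(9 \right)} \right)} - 11159 = 51 - 11159 = -11108$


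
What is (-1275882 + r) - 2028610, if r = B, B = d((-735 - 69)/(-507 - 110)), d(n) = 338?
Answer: -3304154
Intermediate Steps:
B = 338
r = 338
(-1275882 + r) - 2028610 = (-1275882 + 338) - 2028610 = -1275544 - 2028610 = -3304154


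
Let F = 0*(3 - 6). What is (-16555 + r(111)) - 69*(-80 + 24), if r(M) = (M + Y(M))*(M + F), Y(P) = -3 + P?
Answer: 11618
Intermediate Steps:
F = 0 (F = 0*(-3) = 0)
r(M) = M*(-3 + 2*M) (r(M) = (M + (-3 + M))*(M + 0) = (-3 + 2*M)*M = M*(-3 + 2*M))
(-16555 + r(111)) - 69*(-80 + 24) = (-16555 + 111*(-3 + 2*111)) - 69*(-80 + 24) = (-16555 + 111*(-3 + 222)) - 69*(-56) = (-16555 + 111*219) + 3864 = (-16555 + 24309) + 3864 = 7754 + 3864 = 11618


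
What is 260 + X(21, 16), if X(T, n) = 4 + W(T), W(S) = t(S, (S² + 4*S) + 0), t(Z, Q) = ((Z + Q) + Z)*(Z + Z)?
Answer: 24078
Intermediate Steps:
t(Z, Q) = 2*Z*(Q + 2*Z) (t(Z, Q) = ((Q + Z) + Z)*(2*Z) = (Q + 2*Z)*(2*Z) = 2*Z*(Q + 2*Z))
W(S) = 2*S*(S² + 6*S) (W(S) = 2*S*(((S² + 4*S) + 0) + 2*S) = 2*S*((S² + 4*S) + 2*S) = 2*S*(S² + 6*S))
X(T, n) = 4 + 2*T²*(6 + T)
260 + X(21, 16) = 260 + (4 + 2*21²*(6 + 21)) = 260 + (4 + 2*441*27) = 260 + (4 + 23814) = 260 + 23818 = 24078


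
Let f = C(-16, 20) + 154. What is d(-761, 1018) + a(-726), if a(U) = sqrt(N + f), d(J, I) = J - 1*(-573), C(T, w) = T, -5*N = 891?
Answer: -188 + I*sqrt(1005)/5 ≈ -188.0 + 6.3403*I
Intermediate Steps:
N = -891/5 (N = -1/5*891 = -891/5 ≈ -178.20)
d(J, I) = 573 + J (d(J, I) = J + 573 = 573 + J)
f = 138 (f = -16 + 154 = 138)
a(U) = I*sqrt(1005)/5 (a(U) = sqrt(-891/5 + 138) = sqrt(-201/5) = I*sqrt(1005)/5)
d(-761, 1018) + a(-726) = (573 - 761) + I*sqrt(1005)/5 = -188 + I*sqrt(1005)/5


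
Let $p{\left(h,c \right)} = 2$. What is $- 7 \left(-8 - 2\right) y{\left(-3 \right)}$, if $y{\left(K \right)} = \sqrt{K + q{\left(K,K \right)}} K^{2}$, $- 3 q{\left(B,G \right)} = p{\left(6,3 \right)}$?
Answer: $210 i \sqrt{33} \approx 1206.4 i$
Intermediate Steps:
$q{\left(B,G \right)} = - \frac{2}{3}$ ($q{\left(B,G \right)} = \left(- \frac{1}{3}\right) 2 = - \frac{2}{3}$)
$y{\left(K \right)} = K^{2} \sqrt{- \frac{2}{3} + K}$ ($y{\left(K \right)} = \sqrt{K - \frac{2}{3}} K^{2} = \sqrt{- \frac{2}{3} + K} K^{2} = K^{2} \sqrt{- \frac{2}{3} + K}$)
$- 7 \left(-8 - 2\right) y{\left(-3 \right)} = - 7 \left(-8 - 2\right) \frac{\left(-3\right)^{2} \sqrt{-6 + 9 \left(-3\right)}}{3} = \left(-7\right) \left(-10\right) \frac{1}{3} \cdot 9 \sqrt{-6 - 27} = 70 \cdot \frac{1}{3} \cdot 9 \sqrt{-33} = 70 \cdot \frac{1}{3} \cdot 9 i \sqrt{33} = 70 \cdot 3 i \sqrt{33} = 210 i \sqrt{33}$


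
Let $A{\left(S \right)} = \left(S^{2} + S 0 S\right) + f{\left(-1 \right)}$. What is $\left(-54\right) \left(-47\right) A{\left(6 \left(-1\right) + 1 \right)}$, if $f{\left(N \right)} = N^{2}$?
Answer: $65988$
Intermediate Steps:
$A{\left(S \right)} = 1 + S^{2}$ ($A{\left(S \right)} = \left(S^{2} + S 0 S\right) + \left(-1\right)^{2} = \left(S^{2} + 0 S\right) + 1 = \left(S^{2} + 0\right) + 1 = S^{2} + 1 = 1 + S^{2}$)
$\left(-54\right) \left(-47\right) A{\left(6 \left(-1\right) + 1 \right)} = \left(-54\right) \left(-47\right) \left(1 + \left(6 \left(-1\right) + 1\right)^{2}\right) = 2538 \left(1 + \left(-6 + 1\right)^{2}\right) = 2538 \left(1 + \left(-5\right)^{2}\right) = 2538 \left(1 + 25\right) = 2538 \cdot 26 = 65988$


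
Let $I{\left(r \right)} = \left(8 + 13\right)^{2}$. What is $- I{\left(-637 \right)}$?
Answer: $-441$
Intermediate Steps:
$I{\left(r \right)} = 441$ ($I{\left(r \right)} = 21^{2} = 441$)
$- I{\left(-637 \right)} = \left(-1\right) 441 = -441$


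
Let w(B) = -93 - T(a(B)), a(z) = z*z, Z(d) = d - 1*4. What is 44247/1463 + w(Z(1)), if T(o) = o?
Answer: -14997/209 ≈ -71.756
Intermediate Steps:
Z(d) = -4 + d (Z(d) = d - 4 = -4 + d)
a(z) = z²
w(B) = -93 - B²
44247/1463 + w(Z(1)) = 44247/1463 + (-93 - (-4 + 1)²) = 44247*(1/1463) + (-93 - 1*(-3)²) = 6321/209 + (-93 - 1*9) = 6321/209 + (-93 - 9) = 6321/209 - 102 = -14997/209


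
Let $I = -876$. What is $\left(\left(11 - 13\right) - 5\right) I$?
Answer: $6132$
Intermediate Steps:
$\left(\left(11 - 13\right) - 5\right) I = \left(\left(11 - 13\right) - 5\right) \left(-876\right) = \left(-2 - 5\right) \left(-876\right) = \left(-7\right) \left(-876\right) = 6132$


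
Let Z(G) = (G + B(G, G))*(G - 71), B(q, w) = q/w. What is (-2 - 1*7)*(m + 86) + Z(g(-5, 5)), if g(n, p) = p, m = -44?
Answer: -774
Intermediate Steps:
Z(G) = (1 + G)*(-71 + G) (Z(G) = (G + G/G)*(G - 71) = (G + 1)*(-71 + G) = (1 + G)*(-71 + G))
(-2 - 1*7)*(m + 86) + Z(g(-5, 5)) = (-2 - 1*7)*(-44 + 86) + (-71 + 5² - 70*5) = (-2 - 7)*42 + (-71 + 25 - 350) = -9*42 - 396 = -378 - 396 = -774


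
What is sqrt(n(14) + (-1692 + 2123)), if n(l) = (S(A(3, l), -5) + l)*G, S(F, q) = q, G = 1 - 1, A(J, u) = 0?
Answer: sqrt(431) ≈ 20.761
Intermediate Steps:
G = 0
n(l) = 0 (n(l) = (-5 + l)*0 = 0)
sqrt(n(14) + (-1692 + 2123)) = sqrt(0 + (-1692 + 2123)) = sqrt(0 + 431) = sqrt(431)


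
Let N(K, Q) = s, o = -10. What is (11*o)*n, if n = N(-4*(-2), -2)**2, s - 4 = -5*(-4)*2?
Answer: -212960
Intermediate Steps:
s = 44 (s = 4 - 5*(-4)*2 = 4 + 20*2 = 4 + 40 = 44)
N(K, Q) = 44
n = 1936 (n = 44**2 = 1936)
(11*o)*n = (11*(-10))*1936 = -110*1936 = -212960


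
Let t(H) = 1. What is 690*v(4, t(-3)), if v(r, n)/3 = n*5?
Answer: 10350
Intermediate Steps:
v(r, n) = 15*n (v(r, n) = 3*(n*5) = 3*(5*n) = 15*n)
690*v(4, t(-3)) = 690*(15*1) = 690*15 = 10350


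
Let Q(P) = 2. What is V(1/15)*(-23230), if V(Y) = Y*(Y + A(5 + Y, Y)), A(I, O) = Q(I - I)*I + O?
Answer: -715484/45 ≈ -15900.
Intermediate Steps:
A(I, O) = O + 2*I (A(I, O) = 2*I + O = O + 2*I)
V(Y) = Y*(10 + 4*Y) (V(Y) = Y*(Y + (Y + 2*(5 + Y))) = Y*(Y + (Y + (10 + 2*Y))) = Y*(Y + (10 + 3*Y)) = Y*(10 + 4*Y))
V(1/15)*(-23230) = (2*(5 + 2/15)/15)*(-23230) = (2*(1/15)*(5 + 2*(1/15)))*(-23230) = (2*(1/15)*(5 + 2/15))*(-23230) = (2*(1/15)*(77/15))*(-23230) = (154/225)*(-23230) = -715484/45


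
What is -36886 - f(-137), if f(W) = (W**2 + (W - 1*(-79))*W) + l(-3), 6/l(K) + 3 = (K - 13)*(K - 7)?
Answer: -9985363/157 ≈ -63601.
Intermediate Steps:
l(K) = 6/(-3 + (-13 + K)*(-7 + K)) (l(K) = 6/(-3 + (K - 13)*(K - 7)) = 6/(-3 + (-13 + K)*(-7 + K)))
f(W) = 6/157 + W**2 + W*(79 + W) (f(W) = (W**2 + (W - 1*(-79))*W) + 6/(88 + (-3)**2 - 20*(-3)) = (W**2 + (W + 79)*W) + 6/(88 + 9 + 60) = (W**2 + (79 + W)*W) + 6/157 = (W**2 + W*(79 + W)) + 6*(1/157) = (W**2 + W*(79 + W)) + 6/157 = 6/157 + W**2 + W*(79 + W))
-36886 - f(-137) = -36886 - (6/157 + 2*(-137)**2 + 79*(-137)) = -36886 - (6/157 + 2*18769 - 10823) = -36886 - (6/157 + 37538 - 10823) = -36886 - 1*4194261/157 = -36886 - 4194261/157 = -9985363/157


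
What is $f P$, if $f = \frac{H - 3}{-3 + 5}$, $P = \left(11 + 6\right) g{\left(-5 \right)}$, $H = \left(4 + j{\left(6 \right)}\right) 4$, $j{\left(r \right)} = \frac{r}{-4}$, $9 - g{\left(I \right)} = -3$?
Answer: $714$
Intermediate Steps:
$g{\left(I \right)} = 12$ ($g{\left(I \right)} = 9 - -3 = 9 + 3 = 12$)
$j{\left(r \right)} = - \frac{r}{4}$ ($j{\left(r \right)} = r \left(- \frac{1}{4}\right) = - \frac{r}{4}$)
$H = 10$ ($H = \left(4 - \frac{3}{2}\right) 4 = \frac{5}{2} \cdot 4 = 10$)
$P = 204$ ($P = \left(11 + 6\right) 12 = 17 \cdot 12 = 204$)
$f = \frac{7}{2}$ ($f = \frac{10 - 3}{-3 + 5} = \frac{7}{2} \approx 3.5$)
$f P = \frac{7}{2} \cdot 204 = 714$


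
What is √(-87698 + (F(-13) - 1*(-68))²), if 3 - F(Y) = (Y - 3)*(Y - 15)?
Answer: √54431 ≈ 233.30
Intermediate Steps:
F(Y) = 3 - (-15 + Y)*(-3 + Y) (F(Y) = 3 - (Y - 3)*(Y - 15) = 3 - (-3 + Y)*(-15 + Y) = 3 - (-15 + Y)*(-3 + Y))
√(-87698 + (F(-13) - 1*(-68))²) = √(-87698 + ((-42 - 1*(-13)² + 18*(-13)) - 1*(-68))²) = √(-87698 + ((-42 - 1*169 - 234) + 68)²) = √(-87698 + ((-42 - 169 - 234) + 68)²) = √(-87698 + (-445 + 68)²) = √(-87698 + (-377)²) = √(-87698 + 142129) = √54431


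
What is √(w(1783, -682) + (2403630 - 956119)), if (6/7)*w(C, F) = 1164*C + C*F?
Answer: √22051362/3 ≈ 1565.3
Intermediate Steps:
w(C, F) = 1358*C + 7*C*F/6 (w(C, F) = 7*(1164*C + C*F)/6 = 1358*C + 7*C*F/6)
√(w(1783, -682) + (2403630 - 956119)) = √((7/6)*1783*(1164 - 682) + (2403630 - 956119)) = √((7/6)*1783*482 + 1447511) = √(3007921/3 + 1447511) = √(7350454/3) = √22051362/3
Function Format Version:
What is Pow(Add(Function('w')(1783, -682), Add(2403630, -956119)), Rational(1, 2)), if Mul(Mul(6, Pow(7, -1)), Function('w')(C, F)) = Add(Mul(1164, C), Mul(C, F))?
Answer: Mul(Rational(1, 3), Pow(22051362, Rational(1, 2))) ≈ 1565.3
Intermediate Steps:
Function('w')(C, F) = Add(Mul(1358, C), Mul(Rational(7, 6), C, F)) (Function('w')(C, F) = Mul(Rational(7, 6), Add(Mul(1164, C), Mul(C, F))) = Add(Mul(1358, C), Mul(Rational(7, 6), C, F)))
Pow(Add(Function('w')(1783, -682), Add(2403630, -956119)), Rational(1, 2)) = Pow(Add(Mul(Rational(7, 6), 1783, Add(1164, -682)), Add(2403630, -956119)), Rational(1, 2)) = Pow(Add(Mul(Rational(7, 6), 1783, 482), 1447511), Rational(1, 2)) = Pow(Add(Rational(3007921, 3), 1447511), Rational(1, 2)) = Pow(Rational(7350454, 3), Rational(1, 2)) = Mul(Rational(1, 3), Pow(22051362, Rational(1, 2)))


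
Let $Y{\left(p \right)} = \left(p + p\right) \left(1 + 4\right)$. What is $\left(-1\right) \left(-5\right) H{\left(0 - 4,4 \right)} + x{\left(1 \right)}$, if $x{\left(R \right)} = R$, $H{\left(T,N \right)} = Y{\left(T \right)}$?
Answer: $-199$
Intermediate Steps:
$Y{\left(p \right)} = 10 p$ ($Y{\left(p \right)} = 2 p 5 = 10 p$)
$H{\left(T,N \right)} = 10 T$
$\left(-1\right) \left(-5\right) H{\left(0 - 4,4 \right)} + x{\left(1 \right)} = \left(-1\right) \left(-5\right) 10 \left(0 - 4\right) + 1 = 5 \cdot 10 \left(0 - 4\right) + 1 = 5 \cdot 10 \left(-4\right) + 1 = 5 \left(-40\right) + 1 = -200 + 1 = -199$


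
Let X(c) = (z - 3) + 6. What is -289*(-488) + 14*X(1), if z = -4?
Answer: 141018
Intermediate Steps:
X(c) = -1 (X(c) = (-4 - 3) + 6 = -7 + 6 = -1)
-289*(-488) + 14*X(1) = -289*(-488) + 14*(-1) = 141032 - 14 = 141018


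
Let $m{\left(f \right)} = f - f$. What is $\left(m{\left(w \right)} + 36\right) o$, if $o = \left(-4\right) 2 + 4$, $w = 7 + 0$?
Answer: $-144$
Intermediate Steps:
$w = 7$
$o = -4$ ($o = -8 + 4 = -4$)
$m{\left(f \right)} = 0$
$\left(m{\left(w \right)} + 36\right) o = \left(0 + 36\right) \left(-4\right) = 36 \left(-4\right) = -144$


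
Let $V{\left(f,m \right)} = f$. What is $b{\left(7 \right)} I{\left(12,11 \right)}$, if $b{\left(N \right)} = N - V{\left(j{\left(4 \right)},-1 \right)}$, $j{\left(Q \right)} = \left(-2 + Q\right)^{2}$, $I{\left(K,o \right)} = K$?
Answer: $36$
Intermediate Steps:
$b{\left(N \right)} = -4 + N$ ($b{\left(N \right)} = N - \left(-2 + 4\right)^{2} = N - 2^{2} = N - 4 = -4 + N$)
$b{\left(7 \right)} I{\left(12,11 \right)} = \left(-4 + 7\right) 12 = 3 \cdot 12 = 36$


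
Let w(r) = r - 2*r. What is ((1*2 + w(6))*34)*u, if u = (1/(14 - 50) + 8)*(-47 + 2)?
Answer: 48790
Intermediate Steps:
w(r) = -r
u = -1435/4 (u = (1/(-36) + 8)*(-45) = (-1/36 + 8)*(-45) = (287/36)*(-45) = -1435/4 ≈ -358.75)
((1*2 + w(6))*34)*u = ((1*2 - 1*6)*34)*(-1435/4) = ((2 - 6)*34)*(-1435/4) = -4*34*(-1435/4) = -136*(-1435/4) = 48790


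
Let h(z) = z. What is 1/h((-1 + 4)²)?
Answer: ⅑ ≈ 0.11111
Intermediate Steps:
1/h((-1 + 4)²) = 1/((-1 + 4)²) = 1/(3²) = 1/9 = ⅑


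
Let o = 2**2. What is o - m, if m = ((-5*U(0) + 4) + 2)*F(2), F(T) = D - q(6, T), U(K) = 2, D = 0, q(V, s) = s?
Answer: -4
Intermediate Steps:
F(T) = -T (F(T) = 0 - T = -T)
m = 8 (m = ((-5*2 + 4) + 2)*(-1*2) = ((-10 + 4) + 2)*(-2) = (-6 + 2)*(-2) = -4*(-2) = 8)
o = 4
o - m = 4 - 1*8 = 4 - 8 = -4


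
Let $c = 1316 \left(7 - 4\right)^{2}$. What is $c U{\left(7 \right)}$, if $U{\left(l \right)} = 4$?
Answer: $47376$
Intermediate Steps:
$c = 11844$ ($c = 1316 \cdot 3^{2} = 1316 \cdot 9 = 11844$)
$c U{\left(7 \right)} = 11844 \cdot 4 = 47376$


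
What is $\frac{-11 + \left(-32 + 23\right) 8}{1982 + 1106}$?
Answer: $- \frac{83}{3088} \approx -0.026878$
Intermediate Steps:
$\frac{-11 + \left(-32 + 23\right) 8}{1982 + 1106} = \frac{-11 - 72}{3088} = \left(-11 - 72\right) \frac{1}{3088} = \left(-83\right) \frac{1}{3088} = - \frac{83}{3088}$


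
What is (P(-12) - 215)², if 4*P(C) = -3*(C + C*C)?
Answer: 98596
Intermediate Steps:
P(C) = -3*C/4 - 3*C²/4 (P(C) = (-3*(C + C*C))/4 = (-3*(C + C²))/4 = (-3*C - 3*C²)/4 = -3*C/4 - 3*C²/4)
(P(-12) - 215)² = (-¾*(-12)*(1 - 12) - 215)² = (-¾*(-12)*(-11) - 215)² = (-99 - 215)² = (-314)² = 98596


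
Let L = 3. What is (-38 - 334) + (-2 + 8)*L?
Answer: -354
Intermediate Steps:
(-38 - 334) + (-2 + 8)*L = (-38 - 334) + (-2 + 8)*3 = -372 + 6*3 = -372 + 18 = -354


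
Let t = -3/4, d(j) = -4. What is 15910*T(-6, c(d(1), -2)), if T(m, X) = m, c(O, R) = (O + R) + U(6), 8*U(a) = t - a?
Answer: -95460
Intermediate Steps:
t = -¾ (t = -3*¼ = -¾ ≈ -0.75000)
U(a) = -3/32 - a/8 (U(a) = (-¾ - a)/8 = -3/32 - a/8)
c(O, R) = -27/32 + O + R (c(O, R) = (O + R) + (-3/32 - ⅛*6) = (O + R) + (-3/32 - ¾) = (O + R) - 27/32 = -27/32 + O + R)
15910*T(-6, c(d(1), -2)) = 15910*(-6) = -95460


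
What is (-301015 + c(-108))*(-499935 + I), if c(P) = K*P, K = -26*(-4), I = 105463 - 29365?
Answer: 132341831739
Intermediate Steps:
I = 76098
K = 104
c(P) = 104*P
(-301015 + c(-108))*(-499935 + I) = (-301015 + 104*(-108))*(-499935 + 76098) = (-301015 - 11232)*(-423837) = -312247*(-423837) = 132341831739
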